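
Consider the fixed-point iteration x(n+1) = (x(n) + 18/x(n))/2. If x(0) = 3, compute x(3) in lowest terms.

x(1) = (3 + 18/3)/2 = 9/2.
x(2) = (9/2 + 18/(9/2))/2 = 17/4.
x(3) = (17/4 + 18/(17/4))/2 = 577/136.

577/136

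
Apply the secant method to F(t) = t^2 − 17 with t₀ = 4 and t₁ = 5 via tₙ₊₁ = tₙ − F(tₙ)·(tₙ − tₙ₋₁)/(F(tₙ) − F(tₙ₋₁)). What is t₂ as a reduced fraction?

F(4) = −1, F(5) = 8. t₂ = 5 − 8·(5 − 4)/(8 − (−1)) = 37/9.

37/9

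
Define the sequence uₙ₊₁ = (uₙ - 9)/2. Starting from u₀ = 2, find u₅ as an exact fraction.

-277/32

u₁ = (2 - 9)/2 = -7/2.
u₂ = ((-7/2) - 9)/2 = -25/4.
u₃ = ((-25/4) - 9)/2 = -61/8.
u₄ = ((-61/8) - 9)/2 = -133/16.
u₅ = ((-133/16) - 9)/2 = -277/32.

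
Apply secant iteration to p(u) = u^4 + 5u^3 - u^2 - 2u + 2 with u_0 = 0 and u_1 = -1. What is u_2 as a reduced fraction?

-2/3

p(0) = 2, p(-1) = -1. u_2 = (-1) - (-1)·((-1) - 0)/((-1) - 2) = -2/3.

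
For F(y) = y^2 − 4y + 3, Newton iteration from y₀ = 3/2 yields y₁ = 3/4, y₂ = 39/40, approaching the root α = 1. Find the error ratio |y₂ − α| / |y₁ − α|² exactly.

y₁ − α = 3/4 − 1 = −1/4, so |y₁ − α| = 1/4.
y₂ − α = 39/40 − 1 = −1/40, so |y₂ − α| = 1/40.
|y₁ − α|² = 1/16.
Ratio = (1/40) / (1/16) = 2/5.

2/5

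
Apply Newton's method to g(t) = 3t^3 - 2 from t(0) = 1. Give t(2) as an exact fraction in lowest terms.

g'(t) = 9t^2.
g(1) = 1, g'(1) = 9, so t(1) = 1 - 1/9 = 8/9.
g(8/9) = 26/243, g'(8/9) = 64/9, so t(2) = (8/9) - (26/243)/(64/9) = 755/864.

755/864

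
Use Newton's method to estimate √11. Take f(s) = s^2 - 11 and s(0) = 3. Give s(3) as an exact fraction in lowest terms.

f'(s) = 2s.
f(3) = -2, f'(3) = 6, so s(1) = 3 - (-2)/6 = 10/3.
f(10/3) = 1/9, f'(10/3) = 20/3, so s(2) = (10/3) - (1/9)/(20/3) = 199/60.
f(199/60) = 1/3600, f'(199/60) = 199/30, so s(3) = (199/60) - (1/3600)/(199/30) = 79201/23880.

79201/23880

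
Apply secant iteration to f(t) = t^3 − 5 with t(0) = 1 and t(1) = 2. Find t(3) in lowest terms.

265/157

f(1) = −4, f(2) = 3. t(2) = 2 − 3·(2 − 1)/(3 − (−4)) = 11/7.
f(2) = 3, f(11/7) = −384/343. t(3) = (11/7) − (−384/343)·((11/7) − 2)/((−384/343) − 3) = 265/157.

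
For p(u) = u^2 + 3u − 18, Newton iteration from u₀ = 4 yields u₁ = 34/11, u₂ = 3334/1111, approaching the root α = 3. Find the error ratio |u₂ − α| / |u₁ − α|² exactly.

u₁ − α = 34/11 − 3 = 1/11, so |u₁ − α| = 1/11.
u₂ − α = 3334/1111 − 3 = 1/1111, so |u₂ − α| = 1/1111.
|u₁ − α|² = 1/121.
Ratio = (1/1111) / (1/121) = 11/101.

11/101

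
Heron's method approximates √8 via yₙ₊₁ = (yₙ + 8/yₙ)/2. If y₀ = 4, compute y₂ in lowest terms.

y₁ = (4 + 8/4)/2 = 3.
y₂ = (3 + 8/3)/2 = 17/6.

17/6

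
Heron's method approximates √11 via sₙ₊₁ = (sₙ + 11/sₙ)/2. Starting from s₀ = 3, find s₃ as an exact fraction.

s₁ = (3 + 11/3)/2 = 10/3.
s₂ = (10/3 + 11/(10/3))/2 = 199/60.
s₃ = (199/60 + 11/(199/60))/2 = 79201/23880.

79201/23880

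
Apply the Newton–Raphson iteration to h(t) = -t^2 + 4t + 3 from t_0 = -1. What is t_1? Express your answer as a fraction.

-2/3

h'(t) = -2t + 4.
h(-1) = -2, h'(-1) = 6, so t_1 = (-1) - (-2)/6 = -2/3.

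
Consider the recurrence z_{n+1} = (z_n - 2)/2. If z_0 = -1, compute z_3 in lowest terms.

-15/8

z_1 = ((-1) - 2)/2 = -3/2.
z_2 = ((-3/2) - 2)/2 = -7/4.
z_3 = ((-7/4) - 2)/2 = -15/8.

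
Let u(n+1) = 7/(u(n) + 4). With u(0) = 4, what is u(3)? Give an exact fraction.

u(1) = 7/(4 + 4) = 7/8.
u(2) = 7/(7/8 + 4) = 56/39.
u(3) = 7/(56/39 + 4) = 273/212.

273/212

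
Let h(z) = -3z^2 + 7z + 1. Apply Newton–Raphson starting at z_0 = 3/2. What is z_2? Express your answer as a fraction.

h'(z) = -6z + 7.
h(3/2) = 19/4, h'(3/2) = -2, so z_1 = (3/2) - (19/4)/(-2) = 31/8.
h(31/8) = -1083/64, h'(31/8) = -65/4, so z_2 = (31/8) - (-1083/64)/(-65/4) = 2947/1040.

2947/1040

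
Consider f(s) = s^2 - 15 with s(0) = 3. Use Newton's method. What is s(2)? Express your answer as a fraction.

31/8

f'(s) = 2s.
f(3) = -6, f'(3) = 6, so s(1) = 3 - (-6)/6 = 4.
f(4) = 1, f'(4) = 8, so s(2) = 4 - 1/8 = 31/8.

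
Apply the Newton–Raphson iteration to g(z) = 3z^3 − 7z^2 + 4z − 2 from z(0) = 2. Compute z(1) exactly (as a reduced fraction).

11/6

g'(z) = 9z^2 − 14z + 4.
g(2) = 2, g'(2) = 12, so z(1) = 2 − 2/12 = 11/6.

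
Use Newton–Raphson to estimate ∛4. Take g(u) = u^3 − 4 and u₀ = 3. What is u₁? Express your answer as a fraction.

58/27

g'(u) = 3u^2.
g(3) = 23, g'(3) = 27, so u₁ = 3 − 23/27 = 58/27.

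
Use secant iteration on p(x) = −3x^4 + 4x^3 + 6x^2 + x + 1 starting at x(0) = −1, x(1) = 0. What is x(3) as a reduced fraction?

8/5

p(−1) = −1, p(0) = 1. x(2) = 0 − 1·(0 − (−1))/(1 − (−1)) = −1/2.
p(0) = 1, p(−1/2) = 21/16. x(3) = (−1/2) − (21/16)·((−1/2) − 0)/((21/16) − 1) = 8/5.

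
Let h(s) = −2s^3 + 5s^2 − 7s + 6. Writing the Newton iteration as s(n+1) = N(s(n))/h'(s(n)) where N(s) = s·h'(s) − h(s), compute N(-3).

h'(s) = −6s^2 + 10s − 7.
N(s) = s·h'(s) − h(s) = s·(−6s^2 + 10s − 7) − (−2s^3 + 5s^2 − 7s + 6) = −4s^3 + 5s^2 − 6.
N(-3) = 147.

147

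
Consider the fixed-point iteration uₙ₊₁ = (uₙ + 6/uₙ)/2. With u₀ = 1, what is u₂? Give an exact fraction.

u₁ = (1 + 6/1)/2 = 7/2.
u₂ = (7/2 + 6/(7/2))/2 = 73/28.

73/28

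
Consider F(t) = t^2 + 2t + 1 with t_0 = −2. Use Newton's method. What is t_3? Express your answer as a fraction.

−9/8

F'(t) = 2t + 2.
F(−2) = 1, F'(−2) = −2, so t_1 = (−2) − 1/(−2) = −3/2.
F(−3/2) = 1/4, F'(−3/2) = −1, so t_2 = (−3/2) − (1/4)/(−1) = −5/4.
F(−5/4) = 1/16, F'(−5/4) = −1/2, so t_3 = (−5/4) − (1/16)/(−1/2) = −9/8.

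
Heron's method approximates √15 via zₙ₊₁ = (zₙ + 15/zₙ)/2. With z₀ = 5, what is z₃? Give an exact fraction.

z₁ = (5 + 15/5)/2 = 4.
z₂ = (4 + 15/4)/2 = 31/8.
z₃ = (31/8 + 15/(31/8))/2 = 1921/496.

1921/496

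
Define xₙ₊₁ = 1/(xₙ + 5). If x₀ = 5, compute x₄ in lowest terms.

265/1376

x₁ = 1/(5 + 5) = 1/10.
x₂ = 1/(1/10 + 5) = 10/51.
x₃ = 1/(10/51 + 5) = 51/265.
x₄ = 1/(51/265 + 5) = 265/1376.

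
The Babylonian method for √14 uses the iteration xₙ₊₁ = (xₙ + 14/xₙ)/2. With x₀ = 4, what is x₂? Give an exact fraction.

x₁ = (4 + 14/4)/2 = 15/4.
x₂ = (15/4 + 14/(15/4))/2 = 449/120.

449/120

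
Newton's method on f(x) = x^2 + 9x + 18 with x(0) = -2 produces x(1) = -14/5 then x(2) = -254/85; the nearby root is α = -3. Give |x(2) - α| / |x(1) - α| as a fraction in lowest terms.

1/17

x(1) - α = -14/5 - (-3) = -14/5 + 3 = 1/5, so |x(1) - α| = 1/5.
x(2) - α = -254/85 - (-3) = -254/85 + 3 = 1/85, so |x(2) - α| = 1/85.
Ratio = (1/85) / (1/5) = 1/17.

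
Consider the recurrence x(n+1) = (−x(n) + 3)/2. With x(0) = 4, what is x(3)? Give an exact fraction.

x(1) = (−4 + 3)/2 = −1/2.
x(2) = (−(−1/2) + 3)/2 = 7/4.
x(3) = (−(7/4) + 3)/2 = 5/8.

5/8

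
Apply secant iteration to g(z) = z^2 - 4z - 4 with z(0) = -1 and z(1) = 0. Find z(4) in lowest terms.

g(-1) = 1, g(0) = -4. z(2) = 0 - (-4)·(0 - (-1))/((-4) - 1) = -4/5.
g(0) = -4, g(-4/5) = -4/25. z(3) = (-4/5) - (-4/25)·((-4/5) - 0)/((-4/25) - (-4)) = -5/6.
g(-4/5) = -4/25, g(-5/6) = 1/36. z(4) = (-5/6) - (1/36)·((-5/6) - (-4/5))/((1/36) - (-4/25)) = -140/169.

-140/169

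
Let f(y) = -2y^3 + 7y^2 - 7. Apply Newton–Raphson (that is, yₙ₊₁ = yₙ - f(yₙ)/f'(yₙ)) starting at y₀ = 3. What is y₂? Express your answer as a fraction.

f'(y) = -6y^2 + 14y.
f(3) = 2, f'(3) = -12, so y₁ = 3 - 2/(-12) = 19/6.
f(19/6) = -17/54, f'(19/6) = -95/6, so y₂ = (19/6) - (-17/54)/(-95/6) = 5381/1710.

5381/1710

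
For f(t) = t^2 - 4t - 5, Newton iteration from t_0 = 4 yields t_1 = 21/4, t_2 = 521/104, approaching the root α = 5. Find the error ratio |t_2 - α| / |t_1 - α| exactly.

1/26

t_1 - α = 21/4 - 5 = 1/4, so |t_1 - α| = 1/4.
t_2 - α = 521/104 - 5 = 1/104, so |t_2 - α| = 1/104.
Ratio = (1/104) / (1/4) = 1/26.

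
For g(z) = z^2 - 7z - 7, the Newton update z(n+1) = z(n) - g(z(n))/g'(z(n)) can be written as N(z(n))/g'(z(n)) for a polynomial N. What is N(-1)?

8

g'(z) = 2z - 7.
N(z) = z·g'(z) - g(z) = z·(2z - 7) - (z^2 - 7z - 7) = z^2 + 7.
N(-1) = 8.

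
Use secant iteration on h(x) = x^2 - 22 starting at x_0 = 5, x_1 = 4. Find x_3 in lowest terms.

61/13

h(5) = 3, h(4) = -6. x_2 = 4 - (-6)·(4 - 5)/((-6) - 3) = 14/3.
h(4) = -6, h(14/3) = -2/9. x_3 = (14/3) - (-2/9)·((14/3) - 4)/((-2/9) - (-6)) = 61/13.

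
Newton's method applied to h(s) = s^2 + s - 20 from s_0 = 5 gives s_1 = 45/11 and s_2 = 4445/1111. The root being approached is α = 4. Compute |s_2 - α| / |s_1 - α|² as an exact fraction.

s_1 - α = 45/11 - 4 = 1/11, so |s_1 - α| = 1/11.
s_2 - α = 4445/1111 - 4 = 1/1111, so |s_2 - α| = 1/1111.
|s_1 - α|² = 1/121.
Ratio = (1/1111) / (1/121) = 11/101.

11/101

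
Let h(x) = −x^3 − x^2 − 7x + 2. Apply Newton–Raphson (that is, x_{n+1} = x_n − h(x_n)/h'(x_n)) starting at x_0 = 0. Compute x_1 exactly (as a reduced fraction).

h'(x) = −3x^2 − 2x − 7.
h(0) = 2, h'(0) = −7, so x_1 = 0 − 2/(−7) = 2/7.

2/7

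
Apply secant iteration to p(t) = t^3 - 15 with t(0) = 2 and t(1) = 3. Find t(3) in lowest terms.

p(2) = -7, p(3) = 12. t(2) = 3 - 12·(3 - 2)/(12 - (-7)) = 45/19.
p(3) = 12, p(45/19) = -11760/6859. t(3) = (45/19) - (-11760/6859)·((45/19) - 3)/((-11760/6859) - 12) = 6395/2613.

6395/2613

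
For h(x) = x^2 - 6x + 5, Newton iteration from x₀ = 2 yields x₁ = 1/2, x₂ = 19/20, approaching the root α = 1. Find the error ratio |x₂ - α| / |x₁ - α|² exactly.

x₁ - α = 1/2 - 1 = -1/2, so |x₁ - α| = 1/2.
x₂ - α = 19/20 - 1 = -1/20, so |x₂ - α| = 1/20.
|x₁ - α|² = 1/4.
Ratio = (1/20) / (1/4) = 1/5.

1/5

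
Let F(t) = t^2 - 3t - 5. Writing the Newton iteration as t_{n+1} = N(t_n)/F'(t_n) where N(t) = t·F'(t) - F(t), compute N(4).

F'(t) = 2t - 3.
N(t) = t·F'(t) - F(t) = t·(2t - 3) - (t^2 - 3t - 5) = t^2 + 5.
N(4) = 21.

21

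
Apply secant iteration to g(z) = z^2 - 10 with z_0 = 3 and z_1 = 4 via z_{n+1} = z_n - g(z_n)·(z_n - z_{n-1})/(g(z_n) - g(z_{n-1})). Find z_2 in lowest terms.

g(3) = -1, g(4) = 6. z_2 = 4 - 6·(4 - 3)/(6 - (-1)) = 22/7.

22/7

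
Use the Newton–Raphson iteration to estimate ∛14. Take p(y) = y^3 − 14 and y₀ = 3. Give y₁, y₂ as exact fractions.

p'(y) = 3y^2.
p(3) = 13, p'(3) = 27, so y₁ = 3 − 13/27 = 68/27.
p(68/27) = 38870/19683, p'(68/27) = 4624/243, so y₂ = (68/27) − (38870/19683)/(4624/243) = 452213/187272.

y₁ = 68/27, y₂ = 452213/187272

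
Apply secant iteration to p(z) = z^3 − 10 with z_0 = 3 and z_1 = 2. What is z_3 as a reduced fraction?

p(3) = 17, p(2) = −2. z_2 = 2 − (−2)·(2 − 3)/((−2) − 17) = 40/19.
p(2) = −2, p(40/19) = −4590/6859. z_3 = (40/19) − (−4590/6859)·((40/19) − 2)/((−4590/6859) − (−2)) = 4925/2282.

4925/2282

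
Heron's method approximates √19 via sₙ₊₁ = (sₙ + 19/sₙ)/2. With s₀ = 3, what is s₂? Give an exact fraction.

367/84

s₁ = (3 + 19/3)/2 = 14/3.
s₂ = (14/3 + 19/(14/3))/2 = 367/84.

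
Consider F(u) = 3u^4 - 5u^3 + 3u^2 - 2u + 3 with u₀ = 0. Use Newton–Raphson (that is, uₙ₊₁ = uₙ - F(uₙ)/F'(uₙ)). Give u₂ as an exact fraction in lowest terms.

249/220

F'(u) = 12u^3 - 15u^2 + 6u - 2.
F(0) = 3, F'(0) = -2, so u₁ = 0 - 3/(-2) = 3/2.
F(3/2) = 81/16, F'(3/2) = 55/4, so u₂ = (3/2) - (81/16)/(55/4) = 249/220.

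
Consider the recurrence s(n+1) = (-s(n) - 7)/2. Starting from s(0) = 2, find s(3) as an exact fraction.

-23/8

s(1) = (-2 - 7)/2 = -9/2.
s(2) = (-(-9/2) - 7)/2 = -5/4.
s(3) = (-(-5/4) - 7)/2 = -23/8.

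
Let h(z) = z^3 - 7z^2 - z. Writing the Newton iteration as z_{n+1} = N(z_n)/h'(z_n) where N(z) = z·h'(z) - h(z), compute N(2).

-12

h'(z) = 3z^2 - 14z - 1.
N(z) = z·h'(z) - h(z) = z·(3z^2 - 14z - 1) - (z^3 - 7z^2 - z) = 2z^3 - 7z^2.
N(2) = -12.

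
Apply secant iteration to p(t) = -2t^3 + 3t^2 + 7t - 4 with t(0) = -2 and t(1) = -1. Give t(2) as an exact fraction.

-11/8

p(-2) = 10, p(-1) = -6. t(2) = (-1) - (-6)·((-1) - (-2))/((-6) - 10) = -11/8.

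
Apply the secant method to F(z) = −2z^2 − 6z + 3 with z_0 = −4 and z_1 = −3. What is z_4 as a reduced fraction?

F(−4) = −5, F(−3) = 3. z_2 = (−3) − 3·((−3) − (−4))/(3 − (−5)) = −27/8.
F(−3) = 3, F(−27/8) = 15/32. z_3 = (−27/8) − (15/32)·((−27/8) − (−3))/((15/32) − 3) = −31/9.
F(−27/8) = 15/32, F(−31/9) = −5/81. z_4 = (−31/9) − (−5/81)·((−31/9) − (−27/8))/((−5/81) − (15/32)) = −189/55.

−189/55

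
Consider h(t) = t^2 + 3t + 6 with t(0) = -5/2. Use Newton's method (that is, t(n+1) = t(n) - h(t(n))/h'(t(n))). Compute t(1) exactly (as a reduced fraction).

h'(t) = 2t + 3.
h(-5/2) = 19/4, h'(-5/2) = -2, so t(1) = (-5/2) - (19/4)/(-2) = -1/8.

-1/8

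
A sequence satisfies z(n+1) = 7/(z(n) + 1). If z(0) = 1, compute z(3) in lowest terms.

63/23

z(1) = 7/(1 + 1) = 7/2.
z(2) = 7/(7/2 + 1) = 14/9.
z(3) = 7/(14/9 + 1) = 63/23.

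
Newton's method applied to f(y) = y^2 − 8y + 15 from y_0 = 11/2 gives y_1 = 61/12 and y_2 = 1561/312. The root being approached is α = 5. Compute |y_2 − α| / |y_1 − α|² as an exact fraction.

6/13

y_1 − α = 61/12 − 5 = 1/12, so |y_1 − α| = 1/12.
y_2 − α = 1561/312 − 5 = 1/312, so |y_2 − α| = 1/312.
|y_1 − α|² = 1/144.
Ratio = (1/312) / (1/144) = 6/13.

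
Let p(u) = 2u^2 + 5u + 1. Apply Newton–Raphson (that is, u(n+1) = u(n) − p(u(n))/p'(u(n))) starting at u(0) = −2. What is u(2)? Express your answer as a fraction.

−89/39

p'(u) = 4u + 5.
p(−2) = −1, p'(−2) = −3, so u(1) = (−2) − (−1)/(−3) = −7/3.
p(−7/3) = 2/9, p'(−7/3) = −13/3, so u(2) = (−7/3) − (2/9)/(−13/3) = −89/39.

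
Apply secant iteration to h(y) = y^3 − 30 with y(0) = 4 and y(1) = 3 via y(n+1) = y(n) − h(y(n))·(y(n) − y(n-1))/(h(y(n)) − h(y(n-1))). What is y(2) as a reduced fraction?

114/37

h(4) = 34, h(3) = −3. y(2) = 3 − (−3)·(3 − 4)/((−3) − 34) = 114/37.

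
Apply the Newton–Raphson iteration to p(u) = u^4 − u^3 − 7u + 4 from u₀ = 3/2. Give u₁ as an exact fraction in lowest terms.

−71/4

p'(u) = 4u^3 − 3u^2 − 7.
p(3/2) = −77/16, p'(3/2) = −1/4, so u₁ = (3/2) − (−77/16)/(−1/4) = −71/4.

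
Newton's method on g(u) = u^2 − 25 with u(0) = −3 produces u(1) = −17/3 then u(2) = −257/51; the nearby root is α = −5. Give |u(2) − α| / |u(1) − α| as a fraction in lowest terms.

1/17

u(1) − α = −17/3 − (−5) = −17/3 + 5 = −2/3, so |u(1) − α| = 2/3.
u(2) − α = −257/51 − (−5) = −257/51 + 5 = −2/51, so |u(2) − α| = 2/51.
Ratio = (2/51) / (2/3) = 1/17.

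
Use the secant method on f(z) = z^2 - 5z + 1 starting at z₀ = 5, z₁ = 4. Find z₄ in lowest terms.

f(5) = 1, f(4) = -3. z₂ = 4 - (-3)·(4 - 5)/((-3) - 1) = 19/4.
f(4) = -3, f(19/4) = -3/16. z₃ = (19/4) - (-3/16)·((19/4) - 4)/((-3/16) - (-3)) = 24/5.
f(19/4) = -3/16, f(24/5) = 1/25. z₄ = (24/5) - (1/25)·((24/5) - (19/4))/((1/25) - (-3/16)) = 436/91.

436/91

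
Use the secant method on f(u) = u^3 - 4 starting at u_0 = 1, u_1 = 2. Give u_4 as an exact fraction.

f(1) = -3, f(2) = 4. u_2 = 2 - 4·(2 - 1)/(4 - (-3)) = 10/7.
f(2) = 4, f(10/7) = -372/343. u_3 = (10/7) - (-372/343)·((10/7) - 2)/((-372/343) - 4) = 169/109.
f(10/7) = -372/343, f(169/109) = -353307/1295029. u_4 = (169/109) - (-353307/1295029)·((169/109) - (10/7))/((-353307/1295029) - (-372/343)) = 2056682/1292353.

2056682/1292353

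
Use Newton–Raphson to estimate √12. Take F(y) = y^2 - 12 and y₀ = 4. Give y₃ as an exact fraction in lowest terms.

F'(y) = 2y.
F(4) = 4, F'(4) = 8, so y₁ = 4 - 4/8 = 7/2.
F(7/2) = 1/4, F'(7/2) = 7, so y₂ = (7/2) - (1/4)/7 = 97/28.
F(97/28) = 1/784, F'(97/28) = 97/14, so y₃ = (97/28) - (1/784)/(97/14) = 18817/5432.

18817/5432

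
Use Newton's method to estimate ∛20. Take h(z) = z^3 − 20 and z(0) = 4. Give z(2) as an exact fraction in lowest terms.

h'(z) = 3z^2.
h(4) = 44, h'(4) = 48, so z(1) = 4 − 44/48 = 37/12.
h(37/12) = 16093/1728, h'(37/12) = 1369/48, so z(2) = (37/12) − (16093/1728)/(1369/48) = 67933/24642.

67933/24642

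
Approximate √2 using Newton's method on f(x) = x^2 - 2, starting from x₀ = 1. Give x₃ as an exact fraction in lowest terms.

f'(x) = 2x.
f(1) = -1, f'(1) = 2, so x₁ = 1 - (-1)/2 = 3/2.
f(3/2) = 1/4, f'(3/2) = 3, so x₂ = (3/2) - (1/4)/3 = 17/12.
f(17/12) = 1/144, f'(17/12) = 17/6, so x₃ = (17/12) - (1/144)/(17/6) = 577/408.

577/408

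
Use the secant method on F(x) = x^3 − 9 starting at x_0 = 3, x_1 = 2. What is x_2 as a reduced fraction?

F(3) = 18, F(2) = −1. x_2 = 2 − (−1)·(2 − 3)/((−1) − 18) = 39/19.

39/19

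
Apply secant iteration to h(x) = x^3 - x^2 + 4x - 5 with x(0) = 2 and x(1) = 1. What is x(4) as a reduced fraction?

h(2) = 7, h(1) = -1. x(2) = 1 - (-1)·(1 - 2)/((-1) - 7) = 9/8.
h(1) = -1, h(9/8) = -175/512. x(3) = (9/8) - (-175/512)·((9/8) - 1)/((-175/512) - (-1)) = 401/337.
h(9/8) = -175/512, h(401/337) = 1092175/38272753. x(4) = (401/337) - (1092175/38272753)·((401/337) - (9/8))/((1092175/38272753) - (-175/512)) = 9827197/8293629.

9827197/8293629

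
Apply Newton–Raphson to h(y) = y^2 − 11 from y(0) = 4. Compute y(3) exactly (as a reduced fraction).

4106353/1238112

h'(y) = 2y.
h(4) = 5, h'(4) = 8, so y(1) = 4 − 5/8 = 27/8.
h(27/8) = 25/64, h'(27/8) = 27/4, so y(2) = (27/8) − (25/64)/(27/4) = 1433/432.
h(1433/432) = 625/186624, h'(1433/432) = 1433/216, so y(3) = (1433/432) − (625/186624)/(1433/216) = 4106353/1238112.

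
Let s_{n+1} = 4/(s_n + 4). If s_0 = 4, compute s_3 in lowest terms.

9/11

s_1 = 4/(4 + 4) = 1/2.
s_2 = 4/(1/2 + 4) = 8/9.
s_3 = 4/(8/9 + 4) = 9/11.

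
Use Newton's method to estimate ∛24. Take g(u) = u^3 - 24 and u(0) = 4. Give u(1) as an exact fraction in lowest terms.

g'(u) = 3u^2.
g(4) = 40, g'(4) = 48, so u(1) = 4 - 40/48 = 19/6.

19/6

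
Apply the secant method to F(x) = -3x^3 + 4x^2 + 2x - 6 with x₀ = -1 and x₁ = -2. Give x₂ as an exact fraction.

-32/31

F(-1) = -1, F(-2) = 30. x₂ = (-2) - 30·((-2) - (-1))/(30 - (-1)) = -32/31.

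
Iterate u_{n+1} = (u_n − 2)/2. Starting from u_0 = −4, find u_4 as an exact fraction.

−17/8

u_1 = ((−4) − 2)/2 = −3.
u_2 = ((−3) − 2)/2 = −5/2.
u_3 = ((−5/2) − 2)/2 = −9/4.
u_4 = ((−9/4) − 2)/2 = −17/8.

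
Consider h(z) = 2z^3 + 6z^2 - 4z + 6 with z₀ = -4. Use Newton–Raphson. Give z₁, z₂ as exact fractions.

h'(z) = 6z^2 + 12z - 4.
h(-4) = -10, h'(-4) = 44, so z₁ = (-4) - (-10)/44 = -83/22.
h(-83/22) = -4825/5324, h'(-83/22) = 8743/242, so z₂ = (-83/22) - (-4825/5324)/(8743/242) = -360422/96173.

z₁ = -83/22, z₂ = -360422/96173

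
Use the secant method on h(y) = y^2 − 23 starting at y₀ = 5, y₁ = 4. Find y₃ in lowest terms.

379/79

h(5) = 2, h(4) = −7. y₂ = 4 − (−7)·(4 − 5)/((−7) − 2) = 43/9.
h(4) = −7, h(43/9) = −14/81. y₃ = (43/9) − (−14/81)·((43/9) − 4)/((−14/81) − (−7)) = 379/79.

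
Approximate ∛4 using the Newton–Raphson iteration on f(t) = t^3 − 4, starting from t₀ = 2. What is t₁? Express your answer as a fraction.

5/3

f'(t) = 3t^2.
f(2) = 4, f'(2) = 12, so t₁ = 2 − 4/12 = 5/3.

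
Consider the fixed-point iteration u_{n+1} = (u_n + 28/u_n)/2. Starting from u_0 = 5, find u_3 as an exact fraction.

62921681/11891080

u_1 = (5 + 28/5)/2 = 53/10.
u_2 = (53/10 + 28/(53/10))/2 = 5609/1060.
u_3 = (5609/1060 + 28/(5609/1060))/2 = 62921681/11891080.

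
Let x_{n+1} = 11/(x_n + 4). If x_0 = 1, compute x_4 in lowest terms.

x_1 = 11/(1 + 4) = 11/5.
x_2 = 11/(11/5 + 4) = 55/31.
x_3 = 11/(55/31 + 4) = 341/179.
x_4 = 11/(341/179 + 4) = 1969/1057.

1969/1057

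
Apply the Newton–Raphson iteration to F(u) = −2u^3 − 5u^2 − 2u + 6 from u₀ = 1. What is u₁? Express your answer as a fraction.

5/6

F'(u) = −6u^2 − 10u − 2.
F(1) = −3, F'(1) = −18, so u₁ = 1 − (−3)/(−18) = 5/6.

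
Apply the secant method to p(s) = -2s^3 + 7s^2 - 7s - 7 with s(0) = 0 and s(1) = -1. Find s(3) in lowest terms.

-161/289

p(0) = -7, p(-1) = 9. s(2) = (-1) - 9·((-1) - 0)/(9 - (-7)) = -7/16.
p(-1) = 9, p(-7/16) = -4977/2048. s(3) = (-7/16) - (-4977/2048)·((-7/16) - (-1))/((-4977/2048) - 9) = -161/289.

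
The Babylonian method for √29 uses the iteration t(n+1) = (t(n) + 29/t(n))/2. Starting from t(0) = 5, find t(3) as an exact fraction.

528527/98145

t(1) = (5 + 29/5)/2 = 27/5.
t(2) = (27/5 + 29/(27/5))/2 = 727/135.
t(3) = (727/135 + 29/(727/135))/2 = 528527/98145.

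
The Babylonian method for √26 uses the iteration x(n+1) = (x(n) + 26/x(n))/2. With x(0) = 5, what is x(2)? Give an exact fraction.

5201/1020

x(1) = (5 + 26/5)/2 = 51/10.
x(2) = (51/10 + 26/(51/10))/2 = 5201/1020.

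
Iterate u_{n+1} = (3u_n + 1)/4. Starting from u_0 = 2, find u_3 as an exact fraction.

91/64

u_1 = (3·2 + 1)/4 = 7/4.
u_2 = (3·(7/4) + 1)/4 = 25/16.
u_3 = (3·(25/16) + 1)/4 = 91/64.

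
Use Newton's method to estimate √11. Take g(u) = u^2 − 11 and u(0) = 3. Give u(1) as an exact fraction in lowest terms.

g'(u) = 2u.
g(3) = −2, g'(3) = 6, so u(1) = 3 − (−2)/6 = 10/3.

10/3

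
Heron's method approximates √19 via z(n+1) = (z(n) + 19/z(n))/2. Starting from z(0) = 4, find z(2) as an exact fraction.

z(1) = (4 + 19/4)/2 = 35/8.
z(2) = (35/8 + 19/(35/8))/2 = 2441/560.

2441/560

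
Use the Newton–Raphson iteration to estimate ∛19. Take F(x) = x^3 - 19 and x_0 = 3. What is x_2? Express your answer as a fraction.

F'(x) = 3x^2.
F(3) = 8, F'(3) = 27, so x_1 = 3 - 8/27 = 73/27.
F(73/27) = 15040/19683, F'(73/27) = 5329/243, so x_2 = (73/27) - (15040/19683)/(5329/243) = 1152011/431649.

1152011/431649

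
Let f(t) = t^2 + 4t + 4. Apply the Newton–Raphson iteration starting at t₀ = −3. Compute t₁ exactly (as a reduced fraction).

f'(t) = 2t + 4.
f(−3) = 1, f'(−3) = −2, so t₁ = (−3) − 1/(−2) = −5/2.

−5/2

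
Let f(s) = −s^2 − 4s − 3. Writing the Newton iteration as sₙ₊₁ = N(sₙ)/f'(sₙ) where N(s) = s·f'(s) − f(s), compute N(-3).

f'(s) = −2s − 4.
N(s) = s·f'(s) − f(s) = s·(−2s − 4) − (−s^2 − 4s − 3) = −s^2 + 3.
N(-3) = −6.

−6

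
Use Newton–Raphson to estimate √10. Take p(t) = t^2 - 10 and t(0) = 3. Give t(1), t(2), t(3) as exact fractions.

t(1) = 19/6, t(2) = 721/228, t(3) = 1039681/328776

p'(t) = 2t.
p(3) = -1, p'(3) = 6, so t(1) = 3 - (-1)/6 = 19/6.
p(19/6) = 1/36, p'(19/6) = 19/3, so t(2) = (19/6) - (1/36)/(19/3) = 721/228.
p(721/228) = 1/51984, p'(721/228) = 721/114, so t(3) = (721/228) - (1/51984)/(721/114) = 1039681/328776.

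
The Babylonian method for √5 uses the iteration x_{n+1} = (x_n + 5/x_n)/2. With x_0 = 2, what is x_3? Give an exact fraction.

51841/23184

x_1 = (2 + 5/2)/2 = 9/4.
x_2 = (9/4 + 5/(9/4))/2 = 161/72.
x_3 = (161/72 + 5/(161/72))/2 = 51841/23184.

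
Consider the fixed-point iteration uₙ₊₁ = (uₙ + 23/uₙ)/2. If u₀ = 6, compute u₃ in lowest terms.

u₁ = (6 + 23/6)/2 = 59/12.
u₂ = (59/12 + 23/(59/12))/2 = 6793/1416.
u₃ = (6793/1416 + 23/(6793/1416))/2 = 92261137/19237776.

92261137/19237776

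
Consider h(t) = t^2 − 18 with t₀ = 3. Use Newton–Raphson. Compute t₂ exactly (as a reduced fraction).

17/4

h'(t) = 2t.
h(3) = −9, h'(3) = 6, so t₁ = 3 − (−9)/6 = 9/2.
h(9/2) = 9/4, h'(9/2) = 9, so t₂ = (9/2) − (9/4)/9 = 17/4.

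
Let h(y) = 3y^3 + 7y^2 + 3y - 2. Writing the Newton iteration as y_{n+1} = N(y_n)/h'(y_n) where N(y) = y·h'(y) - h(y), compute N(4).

498

h'(y) = 9y^2 + 14y + 3.
N(y) = y·h'(y) - h(y) = y·(9y^2 + 14y + 3) - (3y^3 + 7y^2 + 3y - 2) = 6y^3 + 7y^2 + 2.
N(4) = 498.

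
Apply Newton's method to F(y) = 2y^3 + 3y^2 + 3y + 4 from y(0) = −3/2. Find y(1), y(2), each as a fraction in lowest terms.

y(1) = −43/30, y(2) = −129809/90810

F'(y) = 6y^2 + 6y + 3.
F(−3/2) = −1/2, F'(−3/2) = 15/2, so y(1) = (−3/2) − (−1/2)/(15/2) = −43/30.
F(−43/30) = −88/3375, F'(−43/30) = 1009/150, so y(2) = (−43/30) − (−88/3375)/(1009/150) = −129809/90810.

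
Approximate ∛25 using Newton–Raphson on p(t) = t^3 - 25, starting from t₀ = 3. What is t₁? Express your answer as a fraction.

79/27

p'(t) = 3t^2.
p(3) = 2, p'(3) = 27, so t₁ = 3 - 2/27 = 79/27.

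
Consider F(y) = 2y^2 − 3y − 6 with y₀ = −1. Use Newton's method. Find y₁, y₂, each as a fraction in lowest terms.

y₁ = −8/7, y₂ = −422/371

F'(y) = 4y − 3.
F(−1) = −1, F'(−1) = −7, so y₁ = (−1) − (−1)/(−7) = −8/7.
F(−8/7) = 2/49, F'(−8/7) = −53/7, so y₂ = (−8/7) − (2/49)/(−53/7) = −422/371.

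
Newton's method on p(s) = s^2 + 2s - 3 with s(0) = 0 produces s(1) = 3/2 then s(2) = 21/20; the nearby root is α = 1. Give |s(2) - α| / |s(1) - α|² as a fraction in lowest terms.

s(1) - α = 3/2 - 1 = 1/2, so |s(1) - α| = 1/2.
s(2) - α = 21/20 - 1 = 1/20, so |s(2) - α| = 1/20.
|s(1) - α|² = 1/4.
Ratio = (1/20) / (1/4) = 1/5.

1/5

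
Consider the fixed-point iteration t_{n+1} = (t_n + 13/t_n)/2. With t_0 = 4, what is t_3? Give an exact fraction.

t_1 = (4 + 13/4)/2 = 29/8.
t_2 = (29/8 + 13/(29/8))/2 = 1673/464.
t_3 = (1673/464 + 13/(1673/464))/2 = 5597777/1552544.

5597777/1552544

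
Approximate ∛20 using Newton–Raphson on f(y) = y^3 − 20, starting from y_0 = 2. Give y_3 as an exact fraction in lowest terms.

301027/110889

f'(y) = 3y^2.
f(2) = −12, f'(2) = 12, so y_1 = 2 − (−12)/12 = 3.
f(3) = 7, f'(3) = 27, so y_2 = 3 − 7/27 = 74/27.
f(74/27) = 11564/19683, f'(74/27) = 5476/243, so y_3 = (74/27) − (11564/19683)/(5476/243) = 301027/110889.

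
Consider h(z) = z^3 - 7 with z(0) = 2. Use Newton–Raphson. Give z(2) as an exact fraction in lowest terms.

18215/9522

h'(z) = 3z^2.
h(2) = 1, h'(2) = 12, so z(1) = 2 - 1/12 = 23/12.
h(23/12) = 71/1728, h'(23/12) = 529/48, so z(2) = (23/12) - (71/1728)/(529/48) = 18215/9522.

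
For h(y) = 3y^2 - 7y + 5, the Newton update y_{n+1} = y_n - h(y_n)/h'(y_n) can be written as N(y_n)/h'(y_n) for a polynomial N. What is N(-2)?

h'(y) = 6y - 7.
N(y) = y·h'(y) - h(y) = y·(6y - 7) - (3y^2 - 7y + 5) = 3y^2 - 5.
N(-2) = 7.

7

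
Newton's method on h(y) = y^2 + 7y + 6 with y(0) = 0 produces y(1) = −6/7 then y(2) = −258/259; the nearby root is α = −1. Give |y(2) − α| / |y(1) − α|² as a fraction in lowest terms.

y(1) − α = −6/7 − (−1) = −6/7 + 1 = 1/7, so |y(1) − α| = 1/7.
y(2) − α = −258/259 − (−1) = −258/259 + 1 = 1/259, so |y(2) − α| = 1/259.
|y(1) − α|² = 1/49.
Ratio = (1/259) / (1/49) = 7/37.

7/37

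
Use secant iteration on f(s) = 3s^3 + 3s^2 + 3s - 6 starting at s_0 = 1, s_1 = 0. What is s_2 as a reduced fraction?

2/3

f(1) = 3, f(0) = -6. s_2 = 0 - (-6)·(0 - 1)/((-6) - 3) = 2/3.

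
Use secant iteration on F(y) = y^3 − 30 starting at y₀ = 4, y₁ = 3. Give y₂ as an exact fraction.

F(4) = 34, F(3) = −3. y₂ = 3 − (−3)·(3 − 4)/((−3) − 34) = 114/37.

114/37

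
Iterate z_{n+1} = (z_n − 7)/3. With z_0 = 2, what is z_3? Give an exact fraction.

−89/27

z_1 = (2 − 7)/3 = −5/3.
z_2 = ((−5/3) − 7)/3 = −26/9.
z_3 = ((−26/9) − 7)/3 = −89/27.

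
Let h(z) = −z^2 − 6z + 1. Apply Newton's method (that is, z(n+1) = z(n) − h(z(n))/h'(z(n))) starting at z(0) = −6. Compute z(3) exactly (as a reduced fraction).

h'(z) = −2z − 6.
h(−6) = 1, h'(−6) = 6, so z(1) = (−6) − 1/6 = −37/6.
h(−37/6) = −1/36, h'(−37/6) = 19/3, so z(2) = (−37/6) − (−1/36)/(19/3) = −1405/228.
h(−1405/228) = −1/51984, h'(−1405/228) = 721/114, so z(3) = (−1405/228) − (−1/51984)/(721/114) = −2026009/328776.

−2026009/328776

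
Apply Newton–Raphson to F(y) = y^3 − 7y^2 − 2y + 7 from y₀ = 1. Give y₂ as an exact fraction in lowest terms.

F'(y) = 3y^2 − 14y − 2.
F(1) = −1, F'(1) = −13, so y₁ = 1 − (−1)/(−13) = 12/13.
F(12/13) = −53/2197, F'(12/13) = −2090/169, so y₂ = (12/13) − (−53/2197)/(−2090/169) = 25027/27170.

25027/27170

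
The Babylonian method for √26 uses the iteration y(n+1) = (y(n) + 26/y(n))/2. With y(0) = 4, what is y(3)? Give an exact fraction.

1468273/287952

y(1) = (4 + 26/4)/2 = 21/4.
y(2) = (21/4 + 26/(21/4))/2 = 857/168.
y(3) = (857/168 + 26/(857/168))/2 = 1468273/287952.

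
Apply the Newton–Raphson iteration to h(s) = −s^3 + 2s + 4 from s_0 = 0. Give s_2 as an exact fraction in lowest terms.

h'(s) = −3s^2 + 2.
h(0) = 4, h'(0) = 2, so s_1 = 0 − 4/2 = −2.
h(−2) = 8, h'(−2) = −10, so s_2 = (−2) − 8/(−10) = −6/5.

−6/5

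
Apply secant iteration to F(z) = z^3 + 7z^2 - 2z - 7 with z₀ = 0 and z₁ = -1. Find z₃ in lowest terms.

-735/799

F(0) = -7, F(-1) = 1. z₂ = (-1) - 1·((-1) - 0)/(1 - (-7)) = -7/8.
F(-1) = 1, F(-7/8) = -287/512. z₃ = (-7/8) - (-287/512)·((-7/8) - (-1))/((-287/512) - 1) = -735/799.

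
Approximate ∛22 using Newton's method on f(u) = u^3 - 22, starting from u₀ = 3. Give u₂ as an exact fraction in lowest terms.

655489/233928

f'(u) = 3u^2.
f(3) = 5, f'(3) = 27, so u₁ = 3 - 5/27 = 76/27.
f(76/27) = 5950/19683, f'(76/27) = 5776/243, so u₂ = (76/27) - (5950/19683)/(5776/243) = 655489/233928.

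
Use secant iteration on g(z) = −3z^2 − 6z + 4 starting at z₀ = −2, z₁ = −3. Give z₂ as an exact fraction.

g(−2) = 4, g(−3) = −5. z₂ = (−3) − (−5)·((−3) − (−2))/((−5) − 4) = −22/9.

−22/9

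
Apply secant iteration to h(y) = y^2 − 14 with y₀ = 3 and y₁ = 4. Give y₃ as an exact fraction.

101/27

h(3) = −5, h(4) = 2. y₂ = 4 − 2·(4 − 3)/(2 − (−5)) = 26/7.
h(4) = 2, h(26/7) = −10/49. y₃ = (26/7) − (−10/49)·((26/7) − 4)/((−10/49) − 2) = 101/27.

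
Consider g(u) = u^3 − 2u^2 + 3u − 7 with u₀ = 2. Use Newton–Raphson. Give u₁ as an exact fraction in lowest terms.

g'(u) = 3u^2 − 4u + 3.
g(2) = −1, g'(2) = 7, so u₁ = 2 − (−1)/7 = 15/7.

15/7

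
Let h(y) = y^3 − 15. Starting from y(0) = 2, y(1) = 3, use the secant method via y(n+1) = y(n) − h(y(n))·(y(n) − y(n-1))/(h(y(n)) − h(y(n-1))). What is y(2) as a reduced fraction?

h(2) = −7, h(3) = 12. y(2) = 3 − 12·(3 − 2)/(12 − (−7)) = 45/19.

45/19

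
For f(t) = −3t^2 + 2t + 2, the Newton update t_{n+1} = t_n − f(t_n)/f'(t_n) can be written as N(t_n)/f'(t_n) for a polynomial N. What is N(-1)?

−5

f'(t) = −6t + 2.
N(t) = t·f'(t) − f(t) = t·(−6t + 2) − (−3t^2 + 2t + 2) = −3t^2 − 2.
N(-1) = −5.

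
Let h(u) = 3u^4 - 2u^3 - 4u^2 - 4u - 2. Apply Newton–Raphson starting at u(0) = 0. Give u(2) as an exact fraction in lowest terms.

h'(u) = 12u^3 - 6u^2 - 8u - 4.
h(0) = -2, h'(0) = -4, so u(1) = 0 - (-2)/(-4) = -1/2.
h(-1/2) = -9/16, h'(-1/2) = -3, so u(2) = (-1/2) - (-9/16)/(-3) = -11/16.

-11/16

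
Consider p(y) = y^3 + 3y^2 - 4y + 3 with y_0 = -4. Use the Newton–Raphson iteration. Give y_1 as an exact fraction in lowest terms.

-83/20

p'(y) = 3y^2 + 6y - 4.
p(-4) = 3, p'(-4) = 20, so y_1 = (-4) - 3/20 = -83/20.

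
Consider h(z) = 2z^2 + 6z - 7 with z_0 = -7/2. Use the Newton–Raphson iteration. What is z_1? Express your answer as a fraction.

h'(z) = 4z + 6.
h(-7/2) = -7/2, h'(-7/2) = -8, so z_1 = (-7/2) - (-7/2)/(-8) = -63/16.

-63/16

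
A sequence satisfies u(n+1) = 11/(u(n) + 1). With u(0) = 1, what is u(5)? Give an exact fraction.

u(1) = 11/(1 + 1) = 11/2.
u(2) = 11/(11/2 + 1) = 22/13.
u(3) = 11/(22/13 + 1) = 143/35.
u(4) = 11/(143/35 + 1) = 385/178.
u(5) = 11/(385/178 + 1) = 1958/563.

1958/563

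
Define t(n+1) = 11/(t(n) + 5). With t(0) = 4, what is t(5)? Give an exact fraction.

t(1) = 11/(4 + 5) = 11/9.
t(2) = 11/(11/9 + 5) = 99/56.
t(3) = 11/(99/56 + 5) = 616/379.
t(4) = 11/(616/379 + 5) = 4169/2511.
t(5) = 11/(4169/2511 + 5) = 27621/16724.

27621/16724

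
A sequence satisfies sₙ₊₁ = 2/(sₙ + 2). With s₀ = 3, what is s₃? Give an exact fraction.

12/17

s₁ = 2/(3 + 2) = 2/5.
s₂ = 2/(2/5 + 2) = 5/6.
s₃ = 2/(5/6 + 2) = 12/17.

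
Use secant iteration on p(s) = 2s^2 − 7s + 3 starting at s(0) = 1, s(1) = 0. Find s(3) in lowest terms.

p(1) = −2, p(0) = 3. s(2) = 0 − 3·(0 − 1)/(3 − (−2)) = 3/5.
p(0) = 3, p(3/5) = −12/25. s(3) = (3/5) − (−12/25)·((3/5) − 0)/((−12/25) − 3) = 15/29.

15/29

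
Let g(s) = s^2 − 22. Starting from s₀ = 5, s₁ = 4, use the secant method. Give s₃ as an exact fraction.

g(5) = 3, g(4) = −6. s₂ = 4 − (−6)·(4 − 5)/((−6) − 3) = 14/3.
g(4) = −6, g(14/3) = −2/9. s₃ = (14/3) − (−2/9)·((14/3) − 4)/((−2/9) − (−6)) = 61/13.

61/13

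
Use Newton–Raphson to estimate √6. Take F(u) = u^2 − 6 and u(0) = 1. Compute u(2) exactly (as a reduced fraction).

73/28

F'(u) = 2u.
F(1) = −5, F'(1) = 2, so u(1) = 1 − (−5)/2 = 7/2.
F(7/2) = 25/4, F'(7/2) = 7, so u(2) = (7/2) − (25/4)/7 = 73/28.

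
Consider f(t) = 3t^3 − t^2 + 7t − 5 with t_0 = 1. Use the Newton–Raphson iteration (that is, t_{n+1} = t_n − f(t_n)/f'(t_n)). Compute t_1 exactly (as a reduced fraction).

5/7

f'(t) = 9t^2 − 2t + 7.
f(1) = 4, f'(1) = 14, so t_1 = 1 − 4/14 = 5/7.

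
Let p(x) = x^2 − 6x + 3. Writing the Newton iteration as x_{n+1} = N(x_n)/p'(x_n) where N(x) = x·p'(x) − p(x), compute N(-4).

13

p'(x) = 2x − 6.
N(x) = x·p'(x) − p(x) = x·(2x − 6) − (x^2 − 6x + 3) = x^2 − 3.
N(-4) = 13.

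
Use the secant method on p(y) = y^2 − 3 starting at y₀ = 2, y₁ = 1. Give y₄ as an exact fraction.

71/41

p(2) = 1, p(1) = −2. y₂ = 1 − (−2)·(1 − 2)/((−2) − 1) = 5/3.
p(1) = −2, p(5/3) = −2/9. y₃ = (5/3) − (−2/9)·((5/3) − 1)/((−2/9) − (−2)) = 7/4.
p(5/3) = −2/9, p(7/4) = 1/16. y₄ = (7/4) − (1/16)·((7/4) − (5/3))/((1/16) − (−2/9)) = 71/41.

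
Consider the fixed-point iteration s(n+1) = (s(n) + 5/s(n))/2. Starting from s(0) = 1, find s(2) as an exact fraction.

s(1) = (1 + 5/1)/2 = 3.
s(2) = (3 + 5/3)/2 = 7/3.

7/3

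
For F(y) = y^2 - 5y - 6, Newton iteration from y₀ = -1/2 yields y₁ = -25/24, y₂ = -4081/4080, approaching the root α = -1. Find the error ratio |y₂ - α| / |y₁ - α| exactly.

1/170

y₁ - α = -25/24 - (-1) = -25/24 + 1 = -1/24, so |y₁ - α| = 1/24.
y₂ - α = -4081/4080 - (-1) = -4081/4080 + 1 = -1/4080, so |y₂ - α| = 1/4080.
Ratio = (1/4080) / (1/24) = 1/170.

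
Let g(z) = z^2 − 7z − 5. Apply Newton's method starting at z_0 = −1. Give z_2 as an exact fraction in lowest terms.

g'(z) = 2z − 7.
g(−1) = 3, g'(−1) = −9, so z_1 = (−1) − 3/(−9) = −2/3.
g(−2/3) = 1/9, g'(−2/3) = −25/3, so z_2 = (−2/3) − (1/9)/(−25/3) = −49/75.

−49/75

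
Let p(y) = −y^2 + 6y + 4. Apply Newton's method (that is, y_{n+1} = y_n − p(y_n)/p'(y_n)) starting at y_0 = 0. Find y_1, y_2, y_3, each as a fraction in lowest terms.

p'(y) = −2y + 6.
p(0) = 4, p'(0) = 6, so y_1 = 0 − 4/6 = −2/3.
p(−2/3) = −4/9, p'(−2/3) = 22/3, so y_2 = (−2/3) − (−4/9)/(22/3) = −20/33.
p(−20/33) = −4/1089, p'(−20/33) = 238/33, so y_3 = (−20/33) − (−4/1089)/(238/33) = −2378/3927.

y_1 = −2/3, y_2 = −20/33, y_3 = −2378/3927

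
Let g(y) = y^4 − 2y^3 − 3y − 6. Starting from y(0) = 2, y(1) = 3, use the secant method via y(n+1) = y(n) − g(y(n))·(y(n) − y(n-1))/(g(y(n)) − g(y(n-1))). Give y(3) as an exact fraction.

g(2) = −12, g(3) = 12. y(2) = 3 − 12·(3 − 2)/(12 − (−12)) = 5/2.
g(3) = 12, g(5/2) = −91/16. y(3) = (5/2) − (−91/16)·((5/2) − 3)/((−91/16) − 12) = 753/283.

753/283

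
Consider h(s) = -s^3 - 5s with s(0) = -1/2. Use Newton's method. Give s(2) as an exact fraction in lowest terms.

h'(s) = -3s^2 - 5.
h(-1/2) = 21/8, h'(-1/2) = -23/4, so s(1) = (-1/2) - (21/8)/(-23/4) = -1/23.
h(-1/23) = 2646/12167, h'(-1/23) = -2648/529, so s(2) = (-1/23) - (2646/12167)/(-2648/529) = -1/30452.

-1/30452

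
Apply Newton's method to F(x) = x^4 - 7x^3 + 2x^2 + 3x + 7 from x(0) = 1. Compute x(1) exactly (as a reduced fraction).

8/5

F'(x) = 4x^3 - 21x^2 + 4x + 3.
F(1) = 6, F'(1) = -10, so x(1) = 1 - 6/(-10) = 8/5.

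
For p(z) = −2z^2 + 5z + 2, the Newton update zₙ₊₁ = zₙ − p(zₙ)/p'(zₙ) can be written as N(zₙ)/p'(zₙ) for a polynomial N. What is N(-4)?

p'(z) = −4z + 5.
N(z) = z·p'(z) − p(z) = z·(−4z + 5) − (−2z^2 + 5z + 2) = −2z^2 − 2.
N(-4) = −34.

−34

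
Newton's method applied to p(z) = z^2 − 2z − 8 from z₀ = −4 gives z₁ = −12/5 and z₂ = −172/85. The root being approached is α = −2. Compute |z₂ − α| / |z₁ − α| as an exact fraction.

1/17

z₁ − α = −12/5 − (−2) = −12/5 + 2 = −2/5, so |z₁ − α| = 2/5.
z₂ − α = −172/85 − (−2) = −172/85 + 2 = −2/85, so |z₂ − α| = 2/85.
Ratio = (2/85) / (2/5) = 1/17.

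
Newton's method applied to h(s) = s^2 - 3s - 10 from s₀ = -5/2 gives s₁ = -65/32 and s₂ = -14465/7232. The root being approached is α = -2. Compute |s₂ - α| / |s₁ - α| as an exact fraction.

s₁ - α = -65/32 - (-2) = -65/32 + 2 = -1/32, so |s₁ - α| = 1/32.
s₂ - α = -14465/7232 - (-2) = -14465/7232 + 2 = -1/7232, so |s₂ - α| = 1/7232.
Ratio = (1/7232) / (1/32) = 1/226.

1/226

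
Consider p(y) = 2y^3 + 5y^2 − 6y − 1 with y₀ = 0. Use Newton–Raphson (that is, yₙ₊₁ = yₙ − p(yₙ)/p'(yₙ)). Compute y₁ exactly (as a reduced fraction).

p'(y) = 6y^2 + 10y − 6.
p(0) = −1, p'(0) = −6, so y₁ = 0 − (−1)/(−6) = −1/6.

−1/6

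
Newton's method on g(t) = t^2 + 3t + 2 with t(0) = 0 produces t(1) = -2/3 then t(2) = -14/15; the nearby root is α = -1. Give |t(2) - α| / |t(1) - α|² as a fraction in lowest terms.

3/5

t(1) - α = -2/3 - (-1) = -2/3 + 1 = 1/3, so |t(1) - α| = 1/3.
t(2) - α = -14/15 - (-1) = -14/15 + 1 = 1/15, so |t(2) - α| = 1/15.
|t(1) - α|² = 1/9.
Ratio = (1/15) / (1/9) = 3/5.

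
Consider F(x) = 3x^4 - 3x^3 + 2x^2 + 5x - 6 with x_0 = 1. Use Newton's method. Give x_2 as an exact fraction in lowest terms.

F'(x) = 12x^3 - 9x^2 + 4x + 5.
F(1) = 1, F'(1) = 12, so x_1 = 1 - 1/12 = 11/12.
F(11/12) = 493/6912, F'(11/12) = 745/72, so x_2 = (11/12) - (493/6912)/(745/72) = 21689/23840.

21689/23840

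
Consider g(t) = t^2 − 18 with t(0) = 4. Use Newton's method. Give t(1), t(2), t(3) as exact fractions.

g'(t) = 2t.
g(4) = −2, g'(4) = 8, so t(1) = 4 − (−2)/8 = 17/4.
g(17/4) = 1/16, g'(17/4) = 17/2, so t(2) = (17/4) − (1/16)/(17/2) = 577/136.
g(577/136) = 1/18496, g'(577/136) = 577/68, so t(3) = (577/136) − (1/18496)/(577/68) = 665857/156944.

t(1) = 17/4, t(2) = 577/136, t(3) = 665857/156944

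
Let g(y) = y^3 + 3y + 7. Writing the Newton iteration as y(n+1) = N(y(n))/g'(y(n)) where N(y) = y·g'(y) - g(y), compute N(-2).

g'(y) = 3y^2 + 3.
N(y) = y·g'(y) - g(y) = y·(3y^2 + 3) - (y^3 + 3y + 7) = 2y^3 - 7.
N(-2) = -23.

-23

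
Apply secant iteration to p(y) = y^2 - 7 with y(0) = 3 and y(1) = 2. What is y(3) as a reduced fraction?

61/23

p(3) = 2, p(2) = -3. y(2) = 2 - (-3)·(2 - 3)/((-3) - 2) = 13/5.
p(2) = -3, p(13/5) = -6/25. y(3) = (13/5) - (-6/25)·((13/5) - 2)/((-6/25) - (-3)) = 61/23.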